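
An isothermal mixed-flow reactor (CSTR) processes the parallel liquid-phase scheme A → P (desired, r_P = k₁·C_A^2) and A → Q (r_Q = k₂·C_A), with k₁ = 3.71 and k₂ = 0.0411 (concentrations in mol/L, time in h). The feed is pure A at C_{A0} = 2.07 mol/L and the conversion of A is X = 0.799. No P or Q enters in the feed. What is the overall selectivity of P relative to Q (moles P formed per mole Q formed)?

37.6

Exit C_A = C_{A0}(1−X) = 2.07×0.201 = 0.4161 mol/L.
A CSTR operates uniformly at the exit composition, giving r_P = 0.6423 and r_Q = 0.01710 (each k·C_A^n at C_A = 0.4161).
Overall selectivity = C_P/C_Q = r_Pτ/(r_Qτ) = r_P/r_Q = 37.6.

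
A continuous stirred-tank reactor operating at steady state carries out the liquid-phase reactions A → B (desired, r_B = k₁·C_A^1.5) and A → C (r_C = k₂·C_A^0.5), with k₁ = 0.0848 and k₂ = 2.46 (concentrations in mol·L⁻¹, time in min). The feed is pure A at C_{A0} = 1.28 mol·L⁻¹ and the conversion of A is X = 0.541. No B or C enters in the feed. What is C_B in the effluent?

Exit C_A = C_{A0}(1−X) = 1.28×0.459 = 0.5875 mol·L⁻¹.
A CSTR operates uniformly at the exit composition, giving r_B = 0.03819 and r_C = 1.886 (each k·C_A^n at C_A = 0.5875).
Fraction of consumed A going to B: r_B/(r_B+r_C) = 0.01985.
C_B = 0.01985·C_{A0}·X = 0.01985×1.28×0.541 = 0.0137 mol·L⁻¹.

0.0137 mol·L⁻¹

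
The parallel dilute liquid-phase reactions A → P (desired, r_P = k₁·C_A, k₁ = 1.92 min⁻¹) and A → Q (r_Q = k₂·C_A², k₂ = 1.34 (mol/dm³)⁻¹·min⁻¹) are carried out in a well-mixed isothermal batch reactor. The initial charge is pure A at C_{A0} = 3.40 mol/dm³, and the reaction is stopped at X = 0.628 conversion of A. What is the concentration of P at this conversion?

0.835 mol/dm³

C_A = C_{A0}(1−X) = 1.265 mol/dm³.
Along a PFR/batch, dC_P/dC_A = −r_P/(r_P+r_Q) = −k₁/(k₁+k₂·C_A).
Integrating from C_{A0} to C_A: C_P = (1.92/1.34)·ln[(1.92+1.34·3.40)/(1.92+1.34·1.26)] = 1.433·ln(6.476/3.615) = 0.8354 mol/dm³.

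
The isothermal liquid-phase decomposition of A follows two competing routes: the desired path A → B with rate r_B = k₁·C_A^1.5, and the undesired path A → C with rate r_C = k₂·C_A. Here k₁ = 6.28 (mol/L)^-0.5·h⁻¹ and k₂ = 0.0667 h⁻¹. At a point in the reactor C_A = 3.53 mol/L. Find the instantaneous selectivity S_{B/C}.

177

S_{B/C} = r_B/r_C = (k₁·C_A^1.5)/(k₂·C_A) = (k₁/k₂)·C_A^0.5.
= (6.28×3.530^1.5) / (0.0667×3.530) = 41.65/0.2355 = 177.
Since the desired path is higher order in A, keeping C_A high (PFR or concentrated feed) favours B.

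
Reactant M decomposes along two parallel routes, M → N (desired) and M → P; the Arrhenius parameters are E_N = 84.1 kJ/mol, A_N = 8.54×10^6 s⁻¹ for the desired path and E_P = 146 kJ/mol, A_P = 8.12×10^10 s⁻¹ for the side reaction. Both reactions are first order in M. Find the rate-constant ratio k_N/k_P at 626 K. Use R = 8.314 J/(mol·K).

With equal orders, S_{N/P} = k_N/k_P = (A_N/A_P)·exp[(E_P−E_N)/(RT)].
(E_P−E_N)/(RT) = (146−84.1)×10³/(8.314×626) = 61900/5205 = 11.89.
k_N/k_P = (8.54×10^6/8.12×10^10)·exp(11.89) = 1.052×10^-4 × 1.463×10^5 = 15.4.
Since E_N < E_P, lowering the temperature improves selectivity toward N.

15.4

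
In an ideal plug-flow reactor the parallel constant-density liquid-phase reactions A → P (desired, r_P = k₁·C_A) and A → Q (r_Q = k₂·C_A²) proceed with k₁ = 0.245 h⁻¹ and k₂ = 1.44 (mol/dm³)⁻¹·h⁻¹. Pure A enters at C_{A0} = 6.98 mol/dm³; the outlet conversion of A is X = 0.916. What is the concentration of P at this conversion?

0.382 mol/dm³

C_A = C_{A0}(1−X) = 0.5863 mol/dm³.
Along a PFR/batch, dC_P/dC_A = −r_P/(r_P+r_Q) = −k₁/(k₁+k₂·C_A).
Integrating from C_{A0} to C_A: C_P = (0.245/1.44)·ln[(0.245+1.44·6.98)/(0.245+1.44·0.586)] = 0.1701·ln(10.30/1.089) = 0.3822 mol/dm³.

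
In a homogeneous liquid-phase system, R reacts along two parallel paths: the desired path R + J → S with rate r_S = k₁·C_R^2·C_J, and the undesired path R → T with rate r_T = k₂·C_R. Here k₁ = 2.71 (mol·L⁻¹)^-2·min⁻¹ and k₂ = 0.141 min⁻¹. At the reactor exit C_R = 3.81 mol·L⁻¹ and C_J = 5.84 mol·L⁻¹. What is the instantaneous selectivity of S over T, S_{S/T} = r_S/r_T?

428

S_{S/T} = r_S/r_T = (k₁·C_R^2·C_J)/(k₂·C_R) = (k₁/k₂)·C_R·C_J.
= (2.71×3.810^2×5.840) / (0.141×3.810) = 229.7/0.5372 = 428.
Since the desired path is higher order in R, keeping C_R high (PFR or concentrated feed) favours S.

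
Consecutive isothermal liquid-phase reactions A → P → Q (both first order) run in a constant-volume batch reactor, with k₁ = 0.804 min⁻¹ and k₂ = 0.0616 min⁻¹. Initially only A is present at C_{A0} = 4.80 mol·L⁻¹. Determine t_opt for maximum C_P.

3.46 min

For first-order series the maximum of C_P occurs at t_opt = ln(k₂/k₁)/(k₂−k₁).
= ln(0.0616/0.804)/(0.0616−0.804) = ln(0.07662)/-0.7424 = -2.569/-0.7424 = 3.46 min.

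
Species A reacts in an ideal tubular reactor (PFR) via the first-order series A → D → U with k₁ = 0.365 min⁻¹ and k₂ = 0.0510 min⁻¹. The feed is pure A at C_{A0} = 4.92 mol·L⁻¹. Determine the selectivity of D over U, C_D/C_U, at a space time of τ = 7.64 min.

3.21

Solving the coupled first-order balances gives C_D(τ) = [k₁/(k₂−k₁)]·C_{A0}·(e^(−k₁τ) − e^(−k₂τ)).
e^(−k₁τ) = e^(−0.365×7.64) = e^(−2.789) = 0.06151; e^(−k₂τ) = e^(−0.3896) = 0.6773.
C_D = 0.365×4.92/(0.0510−0.365) × (0.06151−0.6773) = (-5.719)×(-0.6158) = 3.522 mol·L⁻¹.
C_A = C_{A0}e^(−k₁τ) = 0.3026 mol·L⁻¹, so C_U = C_{A0}−C_A−C_D = 1.096 mol·L⁻¹; C_D/C_U = 3.21.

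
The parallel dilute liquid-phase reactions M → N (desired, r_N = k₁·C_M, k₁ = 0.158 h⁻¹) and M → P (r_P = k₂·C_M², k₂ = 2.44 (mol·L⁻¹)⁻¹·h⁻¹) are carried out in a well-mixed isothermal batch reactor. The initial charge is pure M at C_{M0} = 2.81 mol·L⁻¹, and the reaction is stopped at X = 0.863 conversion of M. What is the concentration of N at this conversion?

0.120 mol·L⁻¹

C_M = C_{M0}(1−X) = 0.3850 mol·L⁻¹.
Along a PFR/batch, dC_N/dC_M = −r_N/(r_N+r_P) = −k₁/(k₁+k₂·C_M).
Integrating from C_{M0} to C_M: C_N = (0.158/2.44)·ln[(0.158+2.44·2.81)/(0.158+2.44·0.385)] = 0.06475·ln(7.014/1.097) = 0.1201 mol·L⁻¹.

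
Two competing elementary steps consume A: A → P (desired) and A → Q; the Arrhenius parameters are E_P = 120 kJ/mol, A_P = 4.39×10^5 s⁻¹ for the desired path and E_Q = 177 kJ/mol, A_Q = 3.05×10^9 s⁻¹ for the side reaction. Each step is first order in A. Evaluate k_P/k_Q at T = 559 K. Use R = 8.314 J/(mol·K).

30.5

k_P/k_Q = (A_P/A_Q)·exp[−(E_P−E_Q)/(RT)] = (A_P/A_Q)·exp[(E_Q−E_P)/(RT)].
(E_Q−E_P)/(RT) = (177−120)×10³/(8.314×559) = 57000/4648 = 12.26.
k_P/k_Q = (4.39×10^5/3.05×10^9)·exp(12.26) = 1.439×10^-4 × 2.121×10^5 = 30.5.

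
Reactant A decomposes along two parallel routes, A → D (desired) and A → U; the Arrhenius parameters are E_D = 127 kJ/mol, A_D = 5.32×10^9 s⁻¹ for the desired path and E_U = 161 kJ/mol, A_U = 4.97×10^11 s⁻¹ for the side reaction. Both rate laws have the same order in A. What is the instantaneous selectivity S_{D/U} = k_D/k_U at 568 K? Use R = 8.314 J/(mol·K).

Since both paths have the same order in A, the concentration cancels and S_{D/U} = k_D/k_U = (A_D/A_U)·exp[(E_U−E_D)/(RT)].
(E_U−E_D)/(RT) = (161−127)×10³/(8.314×568) = 34000/4722 = 7.200.
k_D/k_U = (5.32×10^9/4.97×10^11)·exp(7.200) = 0.01070 × 1339 = 14.3.

14.3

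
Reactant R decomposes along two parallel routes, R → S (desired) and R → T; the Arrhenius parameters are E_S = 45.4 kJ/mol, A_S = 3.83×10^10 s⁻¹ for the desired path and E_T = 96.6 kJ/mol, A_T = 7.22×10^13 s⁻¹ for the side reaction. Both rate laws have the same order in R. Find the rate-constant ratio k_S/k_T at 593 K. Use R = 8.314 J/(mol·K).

17.2

With equal orders, S_{S/T} = k_S/k_T = (A_S/A_T)·exp[(E_T−E_S)/(RT)].
(E_T−E_S)/(RT) = (96.6−45.4)×10³/(8.314×593) = 51200/4930 = 10.38.
k_S/k_T = (3.83×10^10/7.22×10^13)·exp(10.38) = 5.305×10^-4 × 32369 = 17.2.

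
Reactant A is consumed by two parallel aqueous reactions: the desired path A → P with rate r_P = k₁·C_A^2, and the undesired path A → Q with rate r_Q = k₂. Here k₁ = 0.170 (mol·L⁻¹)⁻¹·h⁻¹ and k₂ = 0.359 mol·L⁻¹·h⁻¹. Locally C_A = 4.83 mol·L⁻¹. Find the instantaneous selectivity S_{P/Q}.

S_{P/Q} = r_P/r_Q = (k₁·C_A^2)/(k₂) = (k₁/k₂)·C_A^2.
= (0.170×4.830^2) / (0.359) = 3.966/0.3590 = 11.0.
Since the desired path is higher order in A, keeping C_A high (PFR or concentrated feed) favours P.

11.0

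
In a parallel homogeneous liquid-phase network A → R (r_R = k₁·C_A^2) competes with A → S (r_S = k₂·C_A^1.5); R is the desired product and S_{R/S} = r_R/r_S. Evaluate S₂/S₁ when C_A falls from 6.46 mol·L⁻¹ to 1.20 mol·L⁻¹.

S_{R/S} = (k₁/k₂)·C_A^0.5, so S₂/S₁ = (C_{A,2}/C_{A,1})^0.5.
= (1.20/6.46)^0.5 = (0.1858)^0.5 = 0.431.

0.431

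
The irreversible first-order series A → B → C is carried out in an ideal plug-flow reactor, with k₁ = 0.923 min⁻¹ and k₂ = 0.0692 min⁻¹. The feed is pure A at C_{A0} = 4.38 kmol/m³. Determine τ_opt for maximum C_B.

The intermediate peaks when r₁ = r₂, i.e. k₁e^(−k₁τ) = k₂e^(−k₂τ), giving τ_opt = ln(k₂/k₁)/(k₂−k₁).
= ln(0.0692/0.923)/(0.0692−0.923) = ln(0.07497)/-0.8538 = -2.591/-0.8538 = 3.03 min.

3.03 min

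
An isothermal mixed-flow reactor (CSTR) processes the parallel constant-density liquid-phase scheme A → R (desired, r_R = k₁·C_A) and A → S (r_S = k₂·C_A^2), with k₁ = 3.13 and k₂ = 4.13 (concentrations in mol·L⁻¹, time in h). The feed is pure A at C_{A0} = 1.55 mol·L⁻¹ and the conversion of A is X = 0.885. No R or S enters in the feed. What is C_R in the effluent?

1.11 mol·L⁻¹

Exit C_A = C_{A0}(1−X) = 1.55×0.115 = 0.1782 mol·L⁻¹.
A CSTR operates uniformly at the exit composition, giving r_R = 0.5579 and r_S = 0.1312 (each k·C_A^n at C_A = 0.1782).
Fraction of consumed A going to R: r_R/(r_R+r_S) = 0.8096.
C_R = 0.8096·C_{A0}·X = 0.8096×1.55×0.885 = 1.11 mol·L⁻¹.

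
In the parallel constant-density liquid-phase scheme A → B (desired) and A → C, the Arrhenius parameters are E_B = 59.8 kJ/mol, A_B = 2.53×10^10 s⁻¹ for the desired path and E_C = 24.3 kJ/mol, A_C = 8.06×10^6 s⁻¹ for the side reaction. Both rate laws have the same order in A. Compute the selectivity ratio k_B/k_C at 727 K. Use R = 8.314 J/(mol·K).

8.83

k_B/k_C = (A_B/A_C)·exp[−(E_B−E_C)/(RT)] = (A_B/A_C)·exp[(E_C−E_B)/(RT)].
(E_C−E_B)/(RT) = (24.3−59.8)×10³/(8.314×727) = -35500/6044 = -5.873.
k_B/k_C = (2.53×10^10/8.06×10^6)·exp(-5.873) = 3139 × 0.002814 = 8.83.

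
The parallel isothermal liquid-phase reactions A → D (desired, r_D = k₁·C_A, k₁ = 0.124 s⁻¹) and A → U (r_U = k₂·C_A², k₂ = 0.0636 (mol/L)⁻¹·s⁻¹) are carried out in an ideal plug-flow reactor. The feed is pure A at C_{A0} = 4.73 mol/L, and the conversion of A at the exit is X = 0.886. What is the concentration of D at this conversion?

C_A = C_{A0}(1−X) = 0.5392 mol/L.
Along a PFR/batch, dC_D/dC_A = −r_D/(r_D+r_U) = −k₁/(k₁+k₂·C_A).
Integrating from C_{A0} to C_A: C_D = (0.124/0.0636)·ln[(0.124+0.0636·4.73)/(0.124+0.0636·0.539)] = 1.950·ln(0.4248/0.1583) = 1.925 mol/L.

1.92 mol/L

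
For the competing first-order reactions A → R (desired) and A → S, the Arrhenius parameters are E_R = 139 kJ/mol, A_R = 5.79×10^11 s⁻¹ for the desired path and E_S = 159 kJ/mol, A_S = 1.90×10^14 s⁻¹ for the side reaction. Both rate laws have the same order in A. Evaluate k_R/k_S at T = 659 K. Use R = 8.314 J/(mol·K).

0.117

k_R/k_S = (A_R/A_S)·exp[−(E_R−E_S)/(RT)] = (A_R/A_S)·exp[(E_S−E_R)/(RT)].
(E_S−E_R)/(RT) = (159−139)×10³/(8.314×659) = 20000/5479 = 3.650.
k_R/k_S = (5.79×10^11/1.90×10^14)·exp(3.650) = 0.003047 × 38.49 = 0.117.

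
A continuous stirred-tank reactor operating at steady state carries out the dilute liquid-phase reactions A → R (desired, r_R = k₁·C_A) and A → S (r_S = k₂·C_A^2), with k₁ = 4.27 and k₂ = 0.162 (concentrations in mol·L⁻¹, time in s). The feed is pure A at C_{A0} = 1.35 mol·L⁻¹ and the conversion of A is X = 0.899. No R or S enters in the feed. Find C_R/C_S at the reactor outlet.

193

Exit C_A = C_{A0}(1−X) = 1.35×0.101 = 0.1363 mol·L⁻¹.
A CSTR operates uniformly at the exit composition, giving r_R = 0.5822 and r_S = 0.003012 (each k·C_A^n at C_A = 0.1363).
Overall selectivity = C_R/C_S = r_Rτ/(r_Sτ) = r_R/r_S = 193.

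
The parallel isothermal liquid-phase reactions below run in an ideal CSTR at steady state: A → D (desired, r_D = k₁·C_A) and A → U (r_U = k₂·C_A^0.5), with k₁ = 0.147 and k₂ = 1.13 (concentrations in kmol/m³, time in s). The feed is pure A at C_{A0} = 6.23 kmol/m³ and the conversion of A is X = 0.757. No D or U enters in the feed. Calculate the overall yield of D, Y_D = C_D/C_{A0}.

Exit C_A = C_{A0}(1−X) = 6.23×0.243 = 1.514 kmol/m³.
A CSTR operates uniformly at the exit composition, giving r_D = 0.2225 and r_U = 1.390 (each k·C_A^n at C_A = 1.514).
Fraction of consumed A going to D: r_D/(r_D+r_U) = 0.1380.
C_D = 0.1380·C_{A0}·X = 0.1380×6.23×0.757 = 0.651 kmol/m³; Y_D = C_D/C_{A0} = 0.104.

0.104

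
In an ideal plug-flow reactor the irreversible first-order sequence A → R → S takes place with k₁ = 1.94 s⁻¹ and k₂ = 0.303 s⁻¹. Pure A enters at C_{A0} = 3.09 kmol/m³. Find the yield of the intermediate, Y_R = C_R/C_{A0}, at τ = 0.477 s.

The intermediate concentration in a first-order A→B→C sequence is C_R = k₁C_{A0}(e^(−k₁τ) − e^(−k₂τ))/(k₂−k₁).
e^(−k₁τ) = e^(−1.94×0.477) = e^(−0.9254) = 0.3964; e^(−k₂τ) = e^(−0.1445) = 0.8654.
C_R = 1.94×3.09/(0.303−1.94) × (0.3964−0.8654) = (-3.662)×(-0.4690) = 1.718 kmol/m³.
Y_R = C_R/C_{A0} = 1.718/3.09 = 0.556.

0.556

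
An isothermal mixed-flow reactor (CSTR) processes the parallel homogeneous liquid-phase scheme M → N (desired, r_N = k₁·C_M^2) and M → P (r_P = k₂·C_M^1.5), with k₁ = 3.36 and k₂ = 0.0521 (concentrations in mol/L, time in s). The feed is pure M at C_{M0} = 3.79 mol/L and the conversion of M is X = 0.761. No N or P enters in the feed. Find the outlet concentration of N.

Exit C_M = C_{M0}(1−X) = 3.79×0.239 = 0.9058 mol/L.
In a CSTR the entire volume is at exit conditions, so r_N = 3.36×0.9058^2 = 2.757 and r_P = 0.0521×0.9058^1.5 = 0.04492.
Fraction of consumed M going to N: r_N/(r_N+r_P) = 0.9840.
C_N = 0.9840·C_{M0}·X = 0.9840×3.79×0.761 = 2.84 mol/L.

2.84 mol/L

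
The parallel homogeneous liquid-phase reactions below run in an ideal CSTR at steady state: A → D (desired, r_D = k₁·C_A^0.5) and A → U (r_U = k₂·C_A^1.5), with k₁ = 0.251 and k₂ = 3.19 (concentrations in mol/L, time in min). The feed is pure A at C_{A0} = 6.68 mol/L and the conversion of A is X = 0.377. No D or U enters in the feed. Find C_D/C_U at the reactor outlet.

Exit C_A = C_{A0}(1−X) = 6.68×0.623 = 4.162 mol/L.
In a CSTR the entire volume is at exit conditions, so r_D = 0.251×4.162^0.5 = 0.5120 and r_U = 3.19×4.162^1.5 = 27.08.
Overall selectivity = C_D/C_U = r_Dτ/(r_Uτ) = r_D/r_U = 0.0189.

0.0189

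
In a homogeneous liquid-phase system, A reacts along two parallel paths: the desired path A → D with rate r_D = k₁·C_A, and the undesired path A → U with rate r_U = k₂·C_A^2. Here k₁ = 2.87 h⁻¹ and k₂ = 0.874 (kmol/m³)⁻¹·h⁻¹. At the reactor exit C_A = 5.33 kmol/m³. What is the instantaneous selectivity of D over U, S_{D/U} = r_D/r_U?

S_{D/U} = r_D/r_U = (k₁·C_A)/(k₂·C_A^2) = (k₁/k₂)·C_A⁻¹.
= (2.87×5.330) / (0.874×5.330^2) = 15.30/24.83 = 0.616.

0.616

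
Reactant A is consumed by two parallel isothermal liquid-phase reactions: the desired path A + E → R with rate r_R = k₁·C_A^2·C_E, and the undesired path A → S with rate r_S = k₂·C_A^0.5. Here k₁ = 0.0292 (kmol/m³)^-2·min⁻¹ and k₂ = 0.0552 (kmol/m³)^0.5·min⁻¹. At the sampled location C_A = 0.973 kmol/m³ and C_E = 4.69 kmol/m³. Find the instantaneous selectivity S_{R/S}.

2.38

S_{R/S} = r_R/r_S = (k₁·C_A^2·C_E)/(k₂·C_A^0.5) = (k₁/k₂)·C_A^1.5·C_E.
= (0.0292×0.9730^2×4.690) / (0.0552×0.9730^0.5) = 0.1297/0.05445 = 2.38.
Since the desired path is higher order in A, keeping C_A high (PFR or concentrated feed) favours R.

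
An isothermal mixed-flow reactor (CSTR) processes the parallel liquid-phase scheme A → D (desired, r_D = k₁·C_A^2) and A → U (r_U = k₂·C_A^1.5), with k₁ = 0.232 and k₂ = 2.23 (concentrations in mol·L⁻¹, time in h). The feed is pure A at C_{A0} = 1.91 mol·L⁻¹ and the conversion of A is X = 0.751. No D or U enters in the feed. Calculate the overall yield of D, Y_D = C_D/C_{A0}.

Exit C_A = C_{A0}(1−X) = 1.91×0.249 = 0.4756 mol·L⁻¹.
In a CSTR the entire volume is at exit conditions, so r_D = 0.232×0.4756^2 = 0.05248 and r_U = 2.23×0.4756^1.5 = 0.7314.
Fraction of consumed A going to D: r_D/(r_D+r_U) = 0.06694.
C_D = 0.06694·C_{A0}·X = 0.06694×1.91×0.751 = 0.0960 mol·L⁻¹; Y_D = C_D/C_{A0} = 0.0503.

0.0503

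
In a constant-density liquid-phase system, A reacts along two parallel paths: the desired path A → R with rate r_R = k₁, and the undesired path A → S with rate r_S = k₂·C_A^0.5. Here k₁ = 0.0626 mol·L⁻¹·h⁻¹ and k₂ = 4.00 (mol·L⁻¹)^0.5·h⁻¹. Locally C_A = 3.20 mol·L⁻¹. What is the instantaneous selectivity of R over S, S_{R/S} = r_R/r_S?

0.00875

S_{R/S} = r_R/r_S = (k₁)/(k₂·C_A^0.5) = (k₁/k₂)·C_A^-0.5.
= (0.0626) / (4.00×3.200^0.5) = 0.06260/7.155 = 0.00875.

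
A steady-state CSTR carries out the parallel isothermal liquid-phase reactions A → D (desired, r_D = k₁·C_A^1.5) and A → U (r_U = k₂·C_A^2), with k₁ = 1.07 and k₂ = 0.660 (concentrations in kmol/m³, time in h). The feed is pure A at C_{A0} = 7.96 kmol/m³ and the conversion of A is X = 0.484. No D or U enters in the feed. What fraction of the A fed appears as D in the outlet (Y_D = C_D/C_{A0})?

0.215

Exit C_A = C_{A0}(1−X) = 7.96×0.516 = 4.107 kmol/m³.
A CSTR operates uniformly at the exit composition, giving r_D = 8.907 and r_U = 11.13 (each k·C_A^n at C_A = 4.107).
Fraction of consumed A going to D: r_D/(r_D+r_U) = 0.4444.
C_D = 0.4444·C_{A0}·X = 0.4444×7.96×0.484 = 1.71 kmol/m³; Y_D = C_D/C_{A0} = 0.215.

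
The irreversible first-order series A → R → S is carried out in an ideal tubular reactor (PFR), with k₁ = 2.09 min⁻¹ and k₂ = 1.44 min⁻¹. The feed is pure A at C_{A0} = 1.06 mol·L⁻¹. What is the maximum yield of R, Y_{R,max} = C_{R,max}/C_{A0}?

0.438

At the optimum, C_{R,max}/C_{A0} = (k₁/k₂)^[k₂/(k₂−k₁)].
= (2.09/1.44)^(1.44/(1.44−2.09)) = (1.451)^(-2.215) = 0.4381.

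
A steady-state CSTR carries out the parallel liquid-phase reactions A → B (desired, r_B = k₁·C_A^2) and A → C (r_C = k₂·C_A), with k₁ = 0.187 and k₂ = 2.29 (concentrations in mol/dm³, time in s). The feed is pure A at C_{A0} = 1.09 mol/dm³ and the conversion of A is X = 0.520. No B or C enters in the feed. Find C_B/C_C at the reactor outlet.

Exit C_A = C_{A0}(1−X) = 1.09×0.480 = 0.5232 mol/dm³.
Rates in a CSTR are evaluated at the outlet concentration: r_B = 0.187×0.5232^2 = 0.05119, r_C = 2.29×0.5232 = 1.198.
Overall selectivity = C_B/C_C = r_Bτ/(r_Cτ) = r_B/r_C = 0.0427.

0.0427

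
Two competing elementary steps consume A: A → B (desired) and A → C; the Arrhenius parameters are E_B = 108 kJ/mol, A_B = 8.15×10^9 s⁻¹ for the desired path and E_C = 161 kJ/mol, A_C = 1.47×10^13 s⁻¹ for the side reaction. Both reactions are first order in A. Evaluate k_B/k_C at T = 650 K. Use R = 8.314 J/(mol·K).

Since both paths have the same order in A, the concentration cancels and S_{B/C} = k_B/k_C = (A_B/A_C)·exp[(E_C−E_B)/(RT)].
(E_C−E_B)/(RT) = (161−108)×10³/(8.314×650) = 53000/5404 = 9.807.
k_B/k_C = (8.15×10^9/1.47×10^13)·exp(9.807) = 5.544×10^-4 × 18167 = 10.1.

10.1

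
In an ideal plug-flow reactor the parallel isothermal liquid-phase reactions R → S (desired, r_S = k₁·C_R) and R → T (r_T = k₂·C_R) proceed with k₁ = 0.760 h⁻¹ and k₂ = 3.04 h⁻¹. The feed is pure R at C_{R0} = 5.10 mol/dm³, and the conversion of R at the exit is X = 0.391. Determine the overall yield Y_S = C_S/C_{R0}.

0.0782

C_R = C_{R0}(1−X) = 3.106 mol/dm³.
Both paths are first order in R, so the instantaneous fraction to S is constant: dC_S/d(−C_R) = k₁/(k₁+k₂) = 0.2000.
C_S = 0.2000·(C_{R0}−C_R) = 0.2000×1.994 = 0.399 mol/dm³.
Y_S = C_S/C_{R0} = 0.3988/5.10 = 0.0782.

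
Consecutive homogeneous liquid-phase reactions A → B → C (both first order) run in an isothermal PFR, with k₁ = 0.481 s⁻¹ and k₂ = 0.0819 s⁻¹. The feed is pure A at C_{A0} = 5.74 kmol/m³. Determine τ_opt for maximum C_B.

For first-order series the maximum of C_B occurs at τ_opt = ln(k₂/k₁)/(k₂−k₁).
= ln(0.0819/0.481)/(0.0819−0.481) = ln(0.1703)/-0.3991 = -1.770/-0.3991 = 4.44 s.

4.44 s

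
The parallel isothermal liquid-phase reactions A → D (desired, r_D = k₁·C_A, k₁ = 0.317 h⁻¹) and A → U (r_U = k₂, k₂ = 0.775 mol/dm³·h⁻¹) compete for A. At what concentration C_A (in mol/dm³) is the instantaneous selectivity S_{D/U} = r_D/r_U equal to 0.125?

0.306 mol/dm³

S_{D/U} = (k₁/k₂)·C_A ⇒ C_A = S·k₂/k₁.
= 0.125×0.775/0.317 = 0.306 mol/dm³.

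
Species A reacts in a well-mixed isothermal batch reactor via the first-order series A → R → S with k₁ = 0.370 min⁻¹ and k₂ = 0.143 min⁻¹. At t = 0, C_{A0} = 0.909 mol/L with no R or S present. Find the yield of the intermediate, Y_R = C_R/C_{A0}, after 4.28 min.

The intermediate concentration in a first-order A→B→C sequence is C_R = k₁C_{A0}(e^(−k₁t) − e^(−k₂t))/(k₂−k₁).
e^(−k₁t) = e^(−0.370×4.28) = e^(−1.584) = 0.2052; e^(−k₂t) = e^(−0.6120) = 0.5422.
C_R = 0.370×0.909/(0.143−0.370) × (0.2052−0.5422) = (-1.482)×(-0.3370) = 0.4993 mol/L.
Y_R = C_R/C_{A0} = 0.4993/0.909 = 0.549.

0.549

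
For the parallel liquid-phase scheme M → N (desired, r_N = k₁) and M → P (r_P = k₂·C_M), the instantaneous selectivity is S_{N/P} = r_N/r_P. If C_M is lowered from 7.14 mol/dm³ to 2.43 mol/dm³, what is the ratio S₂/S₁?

S_{N/P} = (k₁/k₂)·C_M⁻¹, so S₂/S₁ = (C_{M,2}/C_{M,1})⁻¹.
= 7.14/2.43 = 2.94.

2.94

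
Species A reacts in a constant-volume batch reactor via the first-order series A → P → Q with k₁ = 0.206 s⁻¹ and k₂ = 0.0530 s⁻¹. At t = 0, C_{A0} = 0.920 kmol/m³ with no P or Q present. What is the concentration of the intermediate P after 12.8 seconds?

For first-order series with pure A initially, C_P(t) = k₁C_{A0}/(k₂−k₁)·(e^(−k₁t) − e^(−k₂t)).
e^(−k₁t) = e^(−0.206×12.8) = e^(−2.637) = 0.07159; e^(−k₂t) = e^(−0.6784) = 0.5074.
C_P = 0.206×0.920/(0.0530−0.206) × (0.07159−0.5074) = (-1.239)×(-0.4358) = 0.5399 kmol/m³.

0.540 kmol/m³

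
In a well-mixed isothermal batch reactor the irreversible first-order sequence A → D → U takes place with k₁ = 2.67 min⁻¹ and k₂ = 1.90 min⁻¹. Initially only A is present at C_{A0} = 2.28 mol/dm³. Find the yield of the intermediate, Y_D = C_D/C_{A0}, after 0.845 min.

For first-order series with pure A initially, C_D(t) = k₁C_{A0}/(k₂−k₁)·(e^(−k₁t) − e^(−k₂t)).
e^(−k₁t) = e^(−2.67×0.845) = e^(−2.256) = 0.1048; e^(−k₂t) = e^(−1.605) = 0.2008.
C_D = 2.67×2.28/(1.90−2.67) × (0.1048−0.2008) = (-7.906)×(-0.09604) = 0.7593 mol/dm³.
Y_D = C_D/C_{A0} = 0.7593/2.28 = 0.333.

0.333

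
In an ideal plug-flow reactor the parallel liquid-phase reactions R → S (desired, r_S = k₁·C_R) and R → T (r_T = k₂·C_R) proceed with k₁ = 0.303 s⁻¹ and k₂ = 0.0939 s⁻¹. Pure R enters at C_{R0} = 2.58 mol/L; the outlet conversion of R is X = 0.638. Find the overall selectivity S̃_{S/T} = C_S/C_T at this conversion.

3.23

C_R = C_{R0}(1−X) = 0.9340 mol/L.
Both paths are first order in R, so the instantaneous fraction to S is constant: dC_S/d(−C_R) = k₁/(k₁+k₂) = 0.7634.
C_S = 0.7634·(C_{R0}−C_R) = 0.7634×1.646 = 1.26 mol/L.
C_T = (C_{R0}−C_R)−C_S = 0.3894 mol/L; S̃_{S/T} = 1.257/0.3894 = 3.23.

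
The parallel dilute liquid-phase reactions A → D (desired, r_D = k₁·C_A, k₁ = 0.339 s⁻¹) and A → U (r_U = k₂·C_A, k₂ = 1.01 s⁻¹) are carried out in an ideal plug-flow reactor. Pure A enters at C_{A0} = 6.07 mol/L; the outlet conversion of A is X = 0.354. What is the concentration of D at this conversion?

C_A = C_{A0}(1−X) = 3.921 mol/L.
Both paths are first order in A, so the instantaneous fraction to D is constant: dC_D/d(−C_A) = k₁/(k₁+k₂) = 0.2513.
C_D = 0.2513·(C_{A0}−C_A) = 0.2513×2.149 = 0.540 mol/L.

0.540 mol/L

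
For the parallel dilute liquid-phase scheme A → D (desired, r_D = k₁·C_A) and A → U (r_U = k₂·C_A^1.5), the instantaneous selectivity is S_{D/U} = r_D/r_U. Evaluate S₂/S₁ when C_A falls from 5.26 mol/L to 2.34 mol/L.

S_{D/U} = (k₁/k₂)·C_A^-0.5, so S₂/S₁ = (C_{A,2}/C_{A,1})^-0.5.
= (2.34/5.26)^(-0.5) = (0.4449)^(-0.5) = 1.50.

1.50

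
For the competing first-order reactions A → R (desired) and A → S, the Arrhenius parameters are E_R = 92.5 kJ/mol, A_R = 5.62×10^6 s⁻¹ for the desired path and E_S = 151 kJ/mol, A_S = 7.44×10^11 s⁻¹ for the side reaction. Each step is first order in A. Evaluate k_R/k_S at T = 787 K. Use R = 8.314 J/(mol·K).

k_R/k_S = (A_R/A_S)·exp[−(E_R−E_S)/(RT)] = (A_R/A_S)·exp[(E_S−E_R)/(RT)].
(E_S−E_R)/(RT) = (151−92.5)×10³/(8.314×787) = 58500/6543 = 8.941.
k_R/k_S = (5.62×10^6/7.44×10^11)·exp(8.941) = 7.554×10^-6 × 7636 = 0.0577.

0.0577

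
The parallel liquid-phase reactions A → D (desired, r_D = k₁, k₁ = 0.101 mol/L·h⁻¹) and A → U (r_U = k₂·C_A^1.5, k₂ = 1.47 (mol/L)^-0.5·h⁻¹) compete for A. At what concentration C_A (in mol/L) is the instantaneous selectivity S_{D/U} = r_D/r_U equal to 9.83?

0.0366 mol/L

S_{D/U} = (k₁/k₂)·C_A^-1.5 ⇒ C_A = (S·k₂/k₁)^(1/(-1.5)).
= (9.83×1.47/0.101)^(-0.6667) = (143.1)^(-0.6667) = 0.0366 mol/L.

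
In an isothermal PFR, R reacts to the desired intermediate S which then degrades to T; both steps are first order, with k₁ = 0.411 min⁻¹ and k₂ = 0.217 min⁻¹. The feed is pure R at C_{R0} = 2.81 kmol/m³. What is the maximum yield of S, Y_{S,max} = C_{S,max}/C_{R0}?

At the optimum, C_{S,max}/C_{R0} = (k₁/k₂)^[k₂/(k₂−k₁)].
= (0.411/0.217)^(0.217/(0.217−0.411)) = (1.894)^(-1.119) = 0.4895.

0.489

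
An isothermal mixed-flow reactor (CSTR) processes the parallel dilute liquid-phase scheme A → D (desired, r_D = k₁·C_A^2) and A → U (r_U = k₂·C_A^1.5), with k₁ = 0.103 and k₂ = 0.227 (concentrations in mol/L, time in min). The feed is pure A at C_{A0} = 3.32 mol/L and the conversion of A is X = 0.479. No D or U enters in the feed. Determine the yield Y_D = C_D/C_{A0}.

0.179

Exit C_A = C_{A0}(1−X) = 3.32×0.521 = 1.730 mol/L.
Rates in a CSTR are evaluated at the outlet concentration: r_D = 0.103×1.730^2 = 0.3082, r_U = 0.227×1.730^1.5 = 0.5164.
Fraction of consumed A going to D: r_D/(r_D+r_U) = 0.3737.
C_D = 0.3737·C_{A0}·X = 0.3737×3.32×0.479 = 0.594 mol/L; Y_D = C_D/C_{A0} = 0.179.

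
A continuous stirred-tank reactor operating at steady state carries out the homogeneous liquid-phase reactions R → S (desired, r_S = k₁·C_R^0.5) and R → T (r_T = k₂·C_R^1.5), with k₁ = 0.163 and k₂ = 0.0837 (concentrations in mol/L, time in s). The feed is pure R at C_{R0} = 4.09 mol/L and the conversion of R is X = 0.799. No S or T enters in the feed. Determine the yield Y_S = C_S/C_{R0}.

0.562

Exit C_R = C_{R0}(1−X) = 4.09×0.201 = 0.8221 mol/L.
In a CSTR the entire volume is at exit conditions, so r_S = 0.163×0.8221^0.5 = 0.1478 and r_T = 0.0837×0.8221^1.5 = 0.06239.
Fraction of consumed R going to S: r_S/(r_S+r_T) = 0.7032.
C_S = 0.7032·C_{R0}·X = 0.7032×4.09×0.799 = 2.30 mol/L; Y_S = C_S/C_{R0} = 0.562.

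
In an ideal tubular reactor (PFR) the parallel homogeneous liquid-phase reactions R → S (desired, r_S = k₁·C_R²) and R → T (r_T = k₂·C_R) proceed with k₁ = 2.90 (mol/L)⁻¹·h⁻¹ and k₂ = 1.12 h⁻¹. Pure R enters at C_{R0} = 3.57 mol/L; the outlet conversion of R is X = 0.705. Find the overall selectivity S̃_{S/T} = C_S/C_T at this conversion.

C_R = C_{R0}(1−X) = 1.053 mol/L.
Along a PFR/batch, dC_T/dC_R = −r_T/(r_S+r_T) = −k₂/(k₂+k₁·C_R).
Integrating from C_{R0} to C_R: C_T = (1.12/2.90)·ln[(1.12+2.90·3.57)/(1.12+2.90·1.05)] = 0.3862·ln(11.47/4.174) = 0.3905 mol/L.
Then C_S = (C_{R0}−C_R) − C_T = 2.517 − 0.3905 = 2.126 mol/L.
S̃_{S/T} = C_S/C_T = 2.126/0.3905 = 5.45.

5.45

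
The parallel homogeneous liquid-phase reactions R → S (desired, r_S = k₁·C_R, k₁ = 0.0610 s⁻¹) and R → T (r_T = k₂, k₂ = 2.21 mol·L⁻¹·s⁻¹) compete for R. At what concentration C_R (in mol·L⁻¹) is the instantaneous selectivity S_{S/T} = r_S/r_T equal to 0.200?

S_{S/T} = (k₁/k₂)·C_R ⇒ C_R = S·k₂/k₁.
= 0.200×2.21/0.0610 = 7.25 mol·L⁻¹.

7.25 mol·L⁻¹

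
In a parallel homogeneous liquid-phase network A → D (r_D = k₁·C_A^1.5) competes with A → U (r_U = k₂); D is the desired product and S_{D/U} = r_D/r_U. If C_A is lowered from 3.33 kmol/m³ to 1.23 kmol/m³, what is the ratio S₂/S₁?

0.224

S_{D/U} = (k₁/k₂)·C_A^1.5, so S₂/S₁ = (C_{A,2}/C_{A,1})^1.5.
= (1.23/3.33)^1.5 = (0.3694)^1.5 = 0.224.
Selectivity toward D falls as C_A falls — high-concentration operation is favoured.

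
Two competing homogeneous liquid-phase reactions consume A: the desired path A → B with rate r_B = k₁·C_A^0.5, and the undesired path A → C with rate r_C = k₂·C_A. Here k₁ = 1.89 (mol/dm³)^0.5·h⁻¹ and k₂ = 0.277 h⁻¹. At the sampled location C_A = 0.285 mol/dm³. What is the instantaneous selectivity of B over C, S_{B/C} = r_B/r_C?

S_{B/C} = r_B/r_C = (k₁·C_A^0.5)/(k₂·C_A) = (k₁/k₂)·C_A^-0.5.
= (1.89×0.2850^0.5) / (0.277×0.2850) = 1.009/0.07895 = 12.8.
The undesired path is higher order in A, so low C_A (CSTR or dilute feed) favours B.

12.8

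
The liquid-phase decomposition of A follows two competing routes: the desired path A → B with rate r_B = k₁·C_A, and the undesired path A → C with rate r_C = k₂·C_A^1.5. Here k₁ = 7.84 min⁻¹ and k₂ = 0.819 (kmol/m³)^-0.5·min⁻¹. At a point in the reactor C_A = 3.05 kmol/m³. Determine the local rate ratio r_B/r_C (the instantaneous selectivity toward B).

S_{B/C} = r_B/r_C = (k₁·C_A)/(k₂·C_A^1.5) = (k₁/k₂)·C_A^-0.5.
= (7.84×3.050) / (0.819×3.050^1.5) = 23.91/4.362 = 5.48.

5.48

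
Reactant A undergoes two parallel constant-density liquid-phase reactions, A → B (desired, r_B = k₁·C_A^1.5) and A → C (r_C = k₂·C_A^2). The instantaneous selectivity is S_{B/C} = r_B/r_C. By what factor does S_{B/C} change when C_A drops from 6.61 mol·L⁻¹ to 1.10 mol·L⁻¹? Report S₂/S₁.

S_{B/C} = (k₁/k₂)·C_A^-0.5, so S₂/S₁ = (C_{A,2}/C_{A,1})^-0.5.
= (1.10/6.61)^(-0.5) = (0.1664)^(-0.5) = 2.45.

2.45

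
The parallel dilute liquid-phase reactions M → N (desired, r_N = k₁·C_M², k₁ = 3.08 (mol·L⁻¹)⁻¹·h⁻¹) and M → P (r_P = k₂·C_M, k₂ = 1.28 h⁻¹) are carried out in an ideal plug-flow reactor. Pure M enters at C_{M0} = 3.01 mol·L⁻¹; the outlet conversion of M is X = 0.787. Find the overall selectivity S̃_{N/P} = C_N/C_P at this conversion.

C_M = C_{M0}(1−X) = 0.6411 mol·L⁻¹.
Along a PFR/batch, dC_P/dC_M = −r_P/(r_N+r_P) = −k₂/(k₂+k₁·C_M).
Integrating from C_{M0} to C_M: C_P = (1.28/3.08)·ln[(1.28+3.08·3.01)/(1.28+3.08·0.641)] = 0.4156·ln(10.55/3.255) = 0.4888 mol·L⁻¹.
Then C_N = (C_{M0}−C_M) − C_P = 2.369 − 0.4888 = 1.880 mol·L⁻¹.
S̃_{N/P} = C_N/C_P = 1.880/0.4888 = 3.85.

3.85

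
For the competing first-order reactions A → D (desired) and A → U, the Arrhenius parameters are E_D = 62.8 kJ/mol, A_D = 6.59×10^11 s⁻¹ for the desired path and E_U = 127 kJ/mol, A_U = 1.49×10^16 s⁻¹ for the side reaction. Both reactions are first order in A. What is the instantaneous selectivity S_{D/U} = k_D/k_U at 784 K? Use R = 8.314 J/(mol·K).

0.838

k_D/k_U = (A_D/A_U)·exp[−(E_D−E_U)/(RT)] = (A_D/A_U)·exp[(E_U−E_D)/(RT)].
(E_U−E_D)/(RT) = (127−62.8)×10³/(8.314×784) = 64200/6518 = 9.849.
k_D/k_U = (6.59×10^11/1.49×10^16)·exp(9.849) = 4.423×10^-5 × 18947 = 0.838.
Since E_D < E_U, lowering the temperature improves selectivity toward D.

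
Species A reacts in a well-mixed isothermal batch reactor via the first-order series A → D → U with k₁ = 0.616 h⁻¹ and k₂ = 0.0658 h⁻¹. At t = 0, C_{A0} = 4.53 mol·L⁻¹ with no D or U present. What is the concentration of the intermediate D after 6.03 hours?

3.29 mol·L⁻¹

The intermediate concentration in a first-order A→B→C sequence is C_D = k₁C_{A0}(e^(−k₁t) − e^(−k₂t))/(k₂−k₁).
e^(−k₁t) = e^(−0.616×6.03) = e^(−3.714) = 0.02437; e^(−k₂t) = e^(−0.3968) = 0.6725.
C_D = 0.616×4.53/(0.0658−0.616) × (0.02437−0.6725) = (-5.072)×(-0.6481) = 3.287 mol·L⁻¹.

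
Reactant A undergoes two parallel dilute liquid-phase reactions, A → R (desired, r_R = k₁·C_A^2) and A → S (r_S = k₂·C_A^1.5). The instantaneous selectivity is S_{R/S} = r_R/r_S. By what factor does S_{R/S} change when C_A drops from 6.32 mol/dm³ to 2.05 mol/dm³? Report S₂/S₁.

S_{R/S} = (k₁/k₂)·C_A^0.5, so S₂/S₁ = (C_{A,2}/C_{A,1})^0.5.
= (2.05/6.32)^0.5 = (0.3244)^0.5 = 0.570.

0.570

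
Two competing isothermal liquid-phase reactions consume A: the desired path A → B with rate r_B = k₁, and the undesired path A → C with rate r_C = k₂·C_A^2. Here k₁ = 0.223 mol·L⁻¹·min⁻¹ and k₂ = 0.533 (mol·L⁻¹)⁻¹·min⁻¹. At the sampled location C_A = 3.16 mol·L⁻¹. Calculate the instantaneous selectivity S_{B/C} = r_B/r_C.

0.0419

S_{B/C} = r_B/r_C = (k₁)/(k₂·C_A^2) = (k₁/k₂)·C_A^-2.
= (0.223) / (0.533×3.160^2) = 0.2230/5.322 = 0.0419.
The undesired path is higher order in A, so low C_A (CSTR or dilute feed) favours B.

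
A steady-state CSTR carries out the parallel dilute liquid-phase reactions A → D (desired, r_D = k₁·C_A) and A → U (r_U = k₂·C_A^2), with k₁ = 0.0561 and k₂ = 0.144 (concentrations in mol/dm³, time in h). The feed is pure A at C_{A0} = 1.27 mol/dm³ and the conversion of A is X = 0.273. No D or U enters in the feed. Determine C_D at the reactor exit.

Exit C_A = C_{A0}(1−X) = 1.27×0.727 = 0.9233 mol/dm³.
Rates in a CSTR are evaluated at the outlet concentration: r_D = 0.0561×0.9233 = 0.05180, r_U = 0.144×0.9233^2 = 0.1228.
Fraction of consumed A going to D: r_D/(r_D+r_U) = 0.2967.
C_D = 0.2967·C_{A0}·X = 0.2967×1.27×0.273 = 0.103 mol/dm³.

0.103 mol/dm³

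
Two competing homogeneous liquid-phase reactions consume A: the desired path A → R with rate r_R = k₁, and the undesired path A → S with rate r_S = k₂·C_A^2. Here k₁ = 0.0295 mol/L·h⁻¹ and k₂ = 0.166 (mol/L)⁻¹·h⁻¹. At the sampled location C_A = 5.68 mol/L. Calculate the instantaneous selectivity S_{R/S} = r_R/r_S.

0.00551

S_{R/S} = r_R/r_S = (k₁)/(k₂·C_A^2) = (k₁/k₂)·C_A^-2.
= (0.0295) / (0.166×5.680^2) = 0.02950/5.356 = 0.00551.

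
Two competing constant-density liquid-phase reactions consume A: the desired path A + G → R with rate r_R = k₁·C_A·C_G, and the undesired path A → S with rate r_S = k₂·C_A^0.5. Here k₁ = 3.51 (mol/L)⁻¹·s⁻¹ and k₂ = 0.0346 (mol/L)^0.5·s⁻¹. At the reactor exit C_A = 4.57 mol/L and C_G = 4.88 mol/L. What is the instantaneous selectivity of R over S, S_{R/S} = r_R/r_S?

S_{R/S} = r_R/r_S = (k₁·C_A·C_G)/(k₂·C_A^0.5) = (k₁/k₂)·C_A^0.5·C_G.
= (3.51×4.570×4.880) / (0.0346×4.570^0.5) = 78.28/0.07397 = 1058.
Since the desired path is higher order in A, keeping C_A high (PFR or concentrated feed) favours R.

1058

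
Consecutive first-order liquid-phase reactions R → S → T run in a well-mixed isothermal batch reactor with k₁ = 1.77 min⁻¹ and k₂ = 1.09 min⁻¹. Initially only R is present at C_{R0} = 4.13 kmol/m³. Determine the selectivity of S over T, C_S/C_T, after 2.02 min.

0.284

Solving the coupled first-order balances gives C_S(t) = [k₁/(k₂−k₁)]·C_{R0}·(e^(−k₁t) − e^(−k₂t)).
e^(−k₁t) = e^(−1.77×2.02) = e^(−3.575) = 0.02800; e^(−k₂t) = e^(−2.202) = 0.1106.
C_S = 1.77×4.13/(1.09−1.77) × (0.02800−0.1106) = (-10.75)×(-0.08260) = 0.8880 kmol/m³.
C_R = C_{R0}e^(−k₁t) = 0.1157 kmol/m³, so C_T = C_{R0}−C_R−C_S = 3.126 kmol/m³; C_S/C_T = 0.284.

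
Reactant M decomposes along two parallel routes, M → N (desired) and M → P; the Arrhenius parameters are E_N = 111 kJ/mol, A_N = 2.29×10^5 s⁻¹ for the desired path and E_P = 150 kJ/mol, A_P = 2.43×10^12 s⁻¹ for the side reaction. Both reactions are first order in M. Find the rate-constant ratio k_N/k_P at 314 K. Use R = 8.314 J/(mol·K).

0.290

k_N/k_P = (A_N/A_P)·exp[−(E_N−E_P)/(RT)] = (A_N/A_P)·exp[(E_P−E_N)/(RT)].
(E_P−E_N)/(RT) = (150−111)×10³/(8.314×314) = 39000/2611 = 14.94.
k_N/k_P = (2.29×10^5/2.43×10^12)·exp(14.94) = 9.424×10^-8 × 3.076×10^6 = 0.290.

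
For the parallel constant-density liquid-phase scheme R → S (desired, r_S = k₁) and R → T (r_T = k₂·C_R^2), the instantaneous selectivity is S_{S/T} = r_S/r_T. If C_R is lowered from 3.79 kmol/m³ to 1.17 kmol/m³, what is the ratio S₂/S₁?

S_{S/T} = (k₁/k₂)·C_R^-2, so S₂/S₁ = (C_{R,2}/C_{R,1})^-2.
= (1.17/3.79)^(-2) = (0.3087)^(-2) = 10.5.

10.5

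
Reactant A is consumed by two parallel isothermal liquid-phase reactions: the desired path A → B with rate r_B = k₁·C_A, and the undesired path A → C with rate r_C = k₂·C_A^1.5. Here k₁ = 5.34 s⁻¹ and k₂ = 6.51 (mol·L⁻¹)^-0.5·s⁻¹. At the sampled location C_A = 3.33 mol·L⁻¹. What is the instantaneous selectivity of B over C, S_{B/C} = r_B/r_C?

0.450

S_{B/C} = r_B/r_C = (k₁·C_A)/(k₂·C_A^1.5) = (k₁/k₂)·C_A^-0.5.
= (5.34×3.330) / (6.51×3.330^1.5) = 17.78/39.56 = 0.450.
The undesired path is higher order in A, so low C_A (CSTR or dilute feed) favours B.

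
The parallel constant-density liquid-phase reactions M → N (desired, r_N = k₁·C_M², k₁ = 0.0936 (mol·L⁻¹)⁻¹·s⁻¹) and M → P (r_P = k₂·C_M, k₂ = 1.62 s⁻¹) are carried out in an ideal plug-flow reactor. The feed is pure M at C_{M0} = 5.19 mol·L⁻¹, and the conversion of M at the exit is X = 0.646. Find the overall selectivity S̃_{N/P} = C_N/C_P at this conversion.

0.200

C_M = C_{M0}(1−X) = 1.837 mol·L⁻¹.
Along a PFR/batch, dC_P/dC_M = −r_P/(r_N+r_P) = −k₂/(k₂+k₁·C_M).
Integrating from C_{M0} to C_M: C_P = (1.62/0.0936)·ln[(1.62+0.0936·5.19)/(1.62+0.0936·1.84)] = 17.31·ln(2.106/1.792) = 2.793 mol·L⁻¹.
Then C_N = (C_{M0}−C_M) − C_P = 3.353 − 2.793 = 0.5597 mol·L⁻¹.
S̃_{N/P} = C_N/C_P = 0.5597/2.793 = 0.200.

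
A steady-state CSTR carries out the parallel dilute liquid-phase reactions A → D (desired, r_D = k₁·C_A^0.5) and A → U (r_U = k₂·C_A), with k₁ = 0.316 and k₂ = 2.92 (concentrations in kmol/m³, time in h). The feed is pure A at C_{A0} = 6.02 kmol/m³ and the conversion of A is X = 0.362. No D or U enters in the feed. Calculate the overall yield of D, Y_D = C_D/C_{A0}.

0.0189

Exit C_A = C_{A0}(1−X) = 6.02×0.638 = 3.841 kmol/m³.
In a CSTR the entire volume is at exit conditions, so r_D = 0.316×3.841^0.5 = 0.6193 and r_U = 2.92×3.841 = 11.22.
Fraction of consumed A going to D: r_D/(r_D+r_U) = 0.05233.
C_D = 0.05233·C_{A0}·X = 0.05233×6.02×0.362 = 0.114 kmol/m³; Y_D = C_D/C_{A0} = 0.0189.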